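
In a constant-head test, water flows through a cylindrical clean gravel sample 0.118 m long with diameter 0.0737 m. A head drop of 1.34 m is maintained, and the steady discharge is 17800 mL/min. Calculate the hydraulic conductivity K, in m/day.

Cross-sectional area A = π·(d/2)² = π × (0.0737/2)² = 0.004266 m².
Convert discharge: 17800 mL/min = 0.0002967 m³/s.
Darcy's law rearranged: K = Q·L / (A·Δh) = 0.0002967 × 0.118 / (0.004266 × 1.34) = 0.006124 m/s = 529.1 m/day.

529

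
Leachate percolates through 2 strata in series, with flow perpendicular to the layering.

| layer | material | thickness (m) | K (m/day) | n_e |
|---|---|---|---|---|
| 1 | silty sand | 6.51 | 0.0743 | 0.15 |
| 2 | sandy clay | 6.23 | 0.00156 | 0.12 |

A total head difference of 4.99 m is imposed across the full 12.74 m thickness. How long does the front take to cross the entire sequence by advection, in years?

With flow normal to the layers, continuity requires the same specific discharge q through every layer.
Σ(b_i/K_i) = 6.51/0.0743 + 6.23/0.00156 = 4081 d.
q = Δh / Σ(b_i/K_i) = 4.99 / 4081 = 0.001223 m/day.
In each layer the seepage velocity is v_i = q/n_i, so the layer transit time is t_i = b_i·n_i / q:
  layer 1 (silty sand): t_1 = 6.51 × 0.15 / 0.001223 = 798.7 d
  layer 2 (sandy clay): t_2 = 6.23 × 0.12 / 0.001223 = 611.4 d
Total t = Σ t_i = 1410 days = 3.861 years.

3.86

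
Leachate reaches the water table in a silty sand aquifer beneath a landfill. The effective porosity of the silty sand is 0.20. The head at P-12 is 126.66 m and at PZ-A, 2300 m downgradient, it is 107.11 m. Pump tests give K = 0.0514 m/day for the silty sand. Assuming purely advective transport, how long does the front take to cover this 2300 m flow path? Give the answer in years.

Hydraulic gradient i = (126.66 − 107.11) / 2300 = 19.55 / 2300 = 0.008500.
Darcy flux q = K · i = 0.05140 × 0.008500 = 0.0004369 m/day.
Seepage velocity v = q / n_e = 0.0004369 / 0.20 = 0.002185 m/day.
Travel time t = L / v = 2300 / 0.002185 = 1.053e+06 days = 2883 years.

2880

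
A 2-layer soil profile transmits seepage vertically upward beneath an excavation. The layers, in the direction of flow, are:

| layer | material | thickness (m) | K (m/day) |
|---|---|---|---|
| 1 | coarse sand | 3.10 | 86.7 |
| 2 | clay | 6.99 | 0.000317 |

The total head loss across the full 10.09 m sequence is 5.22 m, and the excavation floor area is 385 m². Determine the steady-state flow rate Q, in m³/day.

Flow is perpendicular to layering, so the layers act in series and the equivalent K is the thickness-weighted harmonic mean.
Total thickness L = 3.10 + 6.99 = 10.09 m.
Σ(b_i/K_i) = 3.10/86.7 + 6.99/0.000317 = 22051 d.
K_eq = L / Σ(b_i/K_i) = 10.09 / 22051 = 0.0004576 m/day.
Q = K_eq · A · (Δh/L) = 0.0004576 × 385 × (5.22/10.09) = 0.09114 m³/day.

0.0911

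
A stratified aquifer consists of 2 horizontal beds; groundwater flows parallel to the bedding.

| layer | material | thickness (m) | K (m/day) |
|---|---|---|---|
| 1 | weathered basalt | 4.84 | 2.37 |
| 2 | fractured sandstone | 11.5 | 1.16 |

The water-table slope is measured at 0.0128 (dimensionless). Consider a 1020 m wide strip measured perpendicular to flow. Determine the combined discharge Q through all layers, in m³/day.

324

Flow is parallel to layering, so each bed carries its own Darcy discharge and the transmissivities add.
Σ(K_i·b_i) = 2.37×4.84 + 1.16×11.5 = 24.81 m²/day.
Hydraulic gradient i = 0.0128.
Q = Σ(K_i·b_i) · W · i = 24.81 × 1020 × 0.01280 = 323.9 m³/day.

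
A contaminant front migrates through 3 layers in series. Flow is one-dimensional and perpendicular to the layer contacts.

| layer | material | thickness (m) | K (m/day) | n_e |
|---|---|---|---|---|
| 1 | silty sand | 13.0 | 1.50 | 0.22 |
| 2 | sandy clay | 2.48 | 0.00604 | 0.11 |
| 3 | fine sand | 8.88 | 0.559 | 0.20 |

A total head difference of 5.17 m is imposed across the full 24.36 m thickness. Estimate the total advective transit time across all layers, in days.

With flow normal to the layers, continuity requires the same specific discharge q through every layer.
Σ(b_i/K_i) = 13.0/1.50 + 2.48/0.00604 + 8.88/0.559 = 435.1 d.
q = Δh / Σ(b_i/K_i) = 5.17 / 435.1 = 0.01188 m/day.
In each layer the seepage velocity is v_i = q/n_i, so the layer transit time is t_i = b_i·n_i / q:
  layer 1 (silty sand): t_1 = 13.0 × 0.22 / 0.01188 = 240.7 d
  layer 2 (sandy clay): t_2 = 2.48 × 0.11 / 0.01188 = 22.96 d
  layer 3 (fine sand): t_3 = 8.88 × 0.20 / 0.01188 = 149.5 d
Total t = Σ t_i = 413.2 days.

413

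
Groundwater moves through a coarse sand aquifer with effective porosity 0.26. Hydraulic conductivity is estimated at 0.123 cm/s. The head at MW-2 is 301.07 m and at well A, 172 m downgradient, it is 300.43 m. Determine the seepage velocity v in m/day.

1.52

Convert K: 0.123 cm/s × 864 = 106.3 m/day.
Hydraulic gradient i = (301.07 − 300.43) / 172 = 0.64 / 172 = 0.003721.
Darcy flux q = K · i = 106.3 × 0.003721 = 0.3954 m/day.
Seepage velocity v = q / n_e = 0.3954 / 0.26 = 1.521 m/day.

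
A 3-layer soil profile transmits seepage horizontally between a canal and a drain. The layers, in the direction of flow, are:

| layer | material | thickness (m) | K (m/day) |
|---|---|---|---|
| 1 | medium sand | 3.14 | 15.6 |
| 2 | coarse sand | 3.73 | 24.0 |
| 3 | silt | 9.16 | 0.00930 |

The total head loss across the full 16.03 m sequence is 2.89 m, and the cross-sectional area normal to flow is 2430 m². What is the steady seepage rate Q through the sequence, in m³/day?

Flow is perpendicular to layering, so the layers act in series and the equivalent K is the thickness-weighted harmonic mean.
Total thickness L = 3.14 + 3.73 + 9.16 = 16.03 m.
Σ(b_i/K_i) = 3.14/15.6 + 3.73/24.0 + 9.16/0.00930 = 985.3 d.
K_eq = L / Σ(b_i/K_i) = 16.03 / 985.3 = 0.01627 m/day.
Q = K_eq · A · (Δh/L) = 0.01627 × 2430 × (2.89/16.03) = 7.127 m³/day.

7.13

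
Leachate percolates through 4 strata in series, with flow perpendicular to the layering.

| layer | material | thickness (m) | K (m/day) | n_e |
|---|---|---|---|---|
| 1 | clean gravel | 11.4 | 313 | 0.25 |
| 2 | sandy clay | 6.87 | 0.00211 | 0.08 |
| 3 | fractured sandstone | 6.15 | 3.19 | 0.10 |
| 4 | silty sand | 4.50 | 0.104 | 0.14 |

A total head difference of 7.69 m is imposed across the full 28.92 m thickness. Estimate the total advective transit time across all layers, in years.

5.46

With flow normal to the layers, continuity requires the same specific discharge q through every layer.
Σ(b_i/K_i) = 11.4/313 + 6.87/0.00211 + 6.15/3.19 + 4.50/0.104 = 3301 d.
q = Δh / Σ(b_i/K_i) = 7.69 / 3301 = 0.002329 m/day.
In each layer the seepage velocity is v_i = q/n_i, so the layer transit time is t_i = b_i·n_i / q:
  layer 1 (clean gravel): t_1 = 11.4 × 0.25 / 0.002329 = 1223 d
  layer 2 (sandy clay): t_2 = 6.87 × 0.08 / 0.002329 = 235.9 d
  layer 3 (fractured sandstone): t_3 = 6.15 × 0.10 / 0.002329 = 264.0 d
  layer 4 (silty sand): t_4 = 4.50 × 0.14 / 0.002329 = 270.4 d
Total t = Σ t_i = 1994 days = 5.459 years.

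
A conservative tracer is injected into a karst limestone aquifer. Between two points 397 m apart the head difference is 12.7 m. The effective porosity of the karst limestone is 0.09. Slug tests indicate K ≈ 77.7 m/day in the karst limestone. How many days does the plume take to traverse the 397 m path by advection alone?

Hydraulic gradient i = Δh / L = 12.7 / 397 = 0.03199.
Darcy flux q = K · i = 77.70 × 0.03199 = 2.486 m/day.
Seepage velocity v = q / n_e = 2.486 / 0.09 = 27.62 m/day.
Travel time t = L / v = 397 / 27.62 = 14.37 days.

14.4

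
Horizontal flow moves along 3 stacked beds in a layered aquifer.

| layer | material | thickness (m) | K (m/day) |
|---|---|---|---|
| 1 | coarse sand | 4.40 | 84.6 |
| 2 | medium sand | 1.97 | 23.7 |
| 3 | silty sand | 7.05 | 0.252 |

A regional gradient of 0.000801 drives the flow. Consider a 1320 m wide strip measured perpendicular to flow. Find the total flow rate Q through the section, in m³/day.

Flow is parallel to layering, so each bed carries its own Darcy discharge and the transmissivities add.
Σ(K_i·b_i) = 84.6×4.40 + 23.7×1.97 + 0.252×7.05 = 420.7 m²/day.
Hydraulic gradient i = 0.000801.
Q = Σ(K_i·b_i) · W · i = 420.7 × 1320 × 0.0008010 = 444.8 m³/day.

445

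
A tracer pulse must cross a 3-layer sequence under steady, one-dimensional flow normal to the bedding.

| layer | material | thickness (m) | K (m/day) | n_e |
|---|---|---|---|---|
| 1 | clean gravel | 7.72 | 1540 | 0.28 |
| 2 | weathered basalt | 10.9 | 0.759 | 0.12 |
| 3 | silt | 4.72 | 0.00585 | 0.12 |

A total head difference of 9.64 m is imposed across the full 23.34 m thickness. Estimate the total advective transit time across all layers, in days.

With flow normal to the layers, continuity requires the same specific discharge q through every layer.
Σ(b_i/K_i) = 7.72/1540 + 10.9/0.759 + 4.72/0.00585 = 821.2 d.
q = Δh / Σ(b_i/K_i) = 9.64 / 821.2 = 0.01174 m/day.
In each layer the seepage velocity is v_i = q/n_i, so the layer transit time is t_i = b_i·n_i / q:
  layer 1 (clean gravel): t_1 = 7.72 × 0.28 / 0.01174 = 184.1 d
  layer 2 (weathered basalt): t_2 = 10.9 × 0.12 / 0.01174 = 111.4 d
  layer 3 (silt): t_3 = 4.72 × 0.12 / 0.01174 = 48.25 d
Total t = Σ t_i = 343.8 days.

344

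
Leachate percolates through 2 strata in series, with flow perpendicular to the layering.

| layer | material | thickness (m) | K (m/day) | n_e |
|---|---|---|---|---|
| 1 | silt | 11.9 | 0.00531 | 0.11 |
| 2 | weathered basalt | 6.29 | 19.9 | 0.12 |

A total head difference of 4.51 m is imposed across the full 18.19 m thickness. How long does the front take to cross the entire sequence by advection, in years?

2.81

With flow normal to the layers, continuity requires the same specific discharge q through every layer.
Σ(b_i/K_i) = 11.9/0.00531 + 6.29/19.9 = 2241 d.
q = Δh / Σ(b_i/K_i) = 4.51 / 2241 = 0.002012 m/day.
In each layer the seepage velocity is v_i = q/n_i, so the layer transit time is t_i = b_i·n_i / q:
  layer 1 (silt): t_1 = 11.9 × 0.11 / 0.002012 = 650.5 d
  layer 2 (weathered basalt): t_2 = 6.29 × 0.12 / 0.002012 = 375.1 d
Total t = Σ t_i = 1026 days = 2.808 years.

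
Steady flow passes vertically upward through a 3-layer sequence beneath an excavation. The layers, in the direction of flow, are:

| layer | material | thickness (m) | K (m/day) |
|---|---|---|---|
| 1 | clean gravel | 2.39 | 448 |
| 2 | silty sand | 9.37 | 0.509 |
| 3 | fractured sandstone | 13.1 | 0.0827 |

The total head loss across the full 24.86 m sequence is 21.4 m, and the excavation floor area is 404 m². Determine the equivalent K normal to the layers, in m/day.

0.141

Flow is perpendicular to layering, so the layers act in series and the equivalent K is the thickness-weighted harmonic mean.
Total thickness L = 2.39 + 9.37 + 13.1 = 24.86 m.
Σ(b_i/K_i) = 2.39/448 + 9.37/0.509 + 13.1/0.0827 = 176.8 d.
K_eq = L / Σ(b_i/K_i) = 24.86 / 176.8 = 0.1406 m/day.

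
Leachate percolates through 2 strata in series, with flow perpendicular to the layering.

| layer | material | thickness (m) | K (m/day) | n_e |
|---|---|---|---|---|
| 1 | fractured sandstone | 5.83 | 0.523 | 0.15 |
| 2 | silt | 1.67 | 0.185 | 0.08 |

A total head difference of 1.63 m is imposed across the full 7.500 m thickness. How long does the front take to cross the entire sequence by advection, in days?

With flow normal to the layers, continuity requires the same specific discharge q through every layer.
Σ(b_i/K_i) = 5.83/0.523 + 1.67/0.185 = 20.17 d.
q = Δh / Σ(b_i/K_i) = 1.63 / 20.17 = 0.08080 m/day.
In each layer the seepage velocity is v_i = q/n_i, so the layer transit time is t_i = b_i·n_i / q:
  layer 1 (fractured sandstone): t_1 = 5.83 × 0.15 / 0.08080 = 10.82 d
  layer 2 (silt): t_2 = 1.67 × 0.08 / 0.08080 = 1.654 d
Total t = Σ t_i = 12.48 days.

12.5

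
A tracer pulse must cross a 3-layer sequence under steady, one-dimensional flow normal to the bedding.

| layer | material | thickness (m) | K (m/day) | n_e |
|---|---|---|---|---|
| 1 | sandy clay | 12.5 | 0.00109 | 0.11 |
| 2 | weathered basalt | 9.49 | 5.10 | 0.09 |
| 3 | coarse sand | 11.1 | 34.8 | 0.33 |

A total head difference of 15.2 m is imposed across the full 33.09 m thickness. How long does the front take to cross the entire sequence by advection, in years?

With flow normal to the layers, continuity requires the same specific discharge q through every layer.
Σ(b_i/K_i) = 12.5/0.00109 + 9.49/5.10 + 11.1/34.8 = 11470 d.
q = Δh / Σ(b_i/K_i) = 15.2 / 11470 = 0.001325 m/day.
In each layer the seepage velocity is v_i = q/n_i, so the layer transit time is t_i = b_i·n_i / q:
  layer 1 (sandy clay): t_1 = 12.5 × 0.11 / 0.001325 = 1038 d
  layer 2 (weathered basalt): t_2 = 9.49 × 0.09 / 0.001325 = 644.5 d
  layer 3 (coarse sand): t_3 = 11.1 × 0.33 / 0.001325 = 2764 d
Total t = Σ t_i = 4446 days = 12.17 years.

12.2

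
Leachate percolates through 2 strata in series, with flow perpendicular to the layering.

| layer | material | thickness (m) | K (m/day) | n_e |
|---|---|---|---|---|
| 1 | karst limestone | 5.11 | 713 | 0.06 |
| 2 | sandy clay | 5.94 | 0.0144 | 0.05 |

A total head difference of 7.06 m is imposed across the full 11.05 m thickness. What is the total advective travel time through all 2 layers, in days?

With flow normal to the layers, continuity requires the same specific discharge q through every layer.
Σ(b_i/K_i) = 5.11/713 + 5.94/0.0144 = 412.5 d.
q = Δh / Σ(b_i/K_i) = 7.06 / 412.5 = 0.01711 m/day.
In each layer the seepage velocity is v_i = q/n_i, so the layer transit time is t_i = b_i·n_i / q:
  layer 1 (karst limestone): t_1 = 5.11 × 0.06 / 0.01711 = 17.91 d
  layer 2 (sandy clay): t_2 = 5.94 × 0.05 / 0.01711 = 17.35 d
Total t = Σ t_i = 35.27 days.

35.3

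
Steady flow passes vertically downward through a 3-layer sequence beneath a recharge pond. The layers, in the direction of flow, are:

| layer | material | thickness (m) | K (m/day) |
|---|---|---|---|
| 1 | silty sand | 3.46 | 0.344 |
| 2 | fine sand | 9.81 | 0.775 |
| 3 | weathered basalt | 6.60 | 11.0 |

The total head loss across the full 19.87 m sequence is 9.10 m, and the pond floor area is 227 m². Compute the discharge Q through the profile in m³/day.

88.6

Flow is perpendicular to layering, so the layers act in series and the equivalent K is the thickness-weighted harmonic mean.
Total thickness L = 3.46 + 9.81 + 6.60 = 19.87 m.
Σ(b_i/K_i) = 3.46/0.344 + 9.81/0.775 + 6.60/11.0 = 23.32 d.
K_eq = L / Σ(b_i/K_i) = 19.87 / 23.32 = 0.8522 m/day.
Q = K_eq · A · (Δh/L) = 0.8522 × 227 × (9.10/19.87) = 88.60 m³/day.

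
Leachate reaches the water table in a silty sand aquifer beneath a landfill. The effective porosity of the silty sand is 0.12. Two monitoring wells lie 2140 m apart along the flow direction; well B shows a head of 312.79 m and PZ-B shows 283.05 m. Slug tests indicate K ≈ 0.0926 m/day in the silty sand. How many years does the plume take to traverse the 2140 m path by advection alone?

Hydraulic gradient i = (312.79 − 283.05) / 2140 = 29.74 / 2140 = 0.01390.
Darcy flux q = K · i = 0.09260 × 0.01390 = 0.001287 m/day.
Seepage velocity v = q / n_e = 0.001287 / 0.12 = 0.01072 m/day.
Travel time t = L / v = 2140 / 0.01072 = 1.996e+05 days = 546.3 years.

546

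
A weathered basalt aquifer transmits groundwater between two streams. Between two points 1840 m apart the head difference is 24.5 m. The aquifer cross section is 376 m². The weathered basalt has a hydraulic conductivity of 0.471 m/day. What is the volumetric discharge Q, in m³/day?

Hydraulic gradient i = Δh / L = 24.5 / 1840 = 0.01332.
Darcy's law: Q = K · A · i = 0.4710 × 376.0 × 0.01332 = 2.358 m³/day.

2.36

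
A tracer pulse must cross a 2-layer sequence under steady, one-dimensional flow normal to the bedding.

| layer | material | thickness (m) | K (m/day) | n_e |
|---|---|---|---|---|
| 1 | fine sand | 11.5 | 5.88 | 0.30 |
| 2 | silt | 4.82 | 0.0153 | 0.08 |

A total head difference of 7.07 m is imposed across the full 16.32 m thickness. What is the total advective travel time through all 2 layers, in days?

With flow normal to the layers, continuity requires the same specific discharge q through every layer.
Σ(b_i/K_i) = 11.5/5.88 + 4.82/0.0153 = 317.0 d.
q = Δh / Σ(b_i/K_i) = 7.07 / 317.0 = 0.02230 m/day.
In each layer the seepage velocity is v_i = q/n_i, so the layer transit time is t_i = b_i·n_i / q:
  layer 1 (fine sand): t_1 = 11.5 × 0.30 / 0.02230 = 154.7 d
  layer 2 (silt): t_2 = 4.82 × 0.08 / 0.02230 = 17.29 d
Total t = Σ t_i = 172.0 days.

172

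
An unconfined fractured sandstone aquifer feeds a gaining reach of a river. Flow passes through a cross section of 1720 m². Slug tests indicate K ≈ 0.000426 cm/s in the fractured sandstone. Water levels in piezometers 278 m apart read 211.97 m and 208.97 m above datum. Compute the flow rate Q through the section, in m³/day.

6.83

Convert K: 0.000426 cm/s × 864 = 0.3681 m/day.
Hydraulic gradient i = (211.97 − 208.97) / 278 = 3 / 278 = 0.01079.
Darcy's law: Q = K · A · i = 0.3681 × 1720 × 0.01079 = 6.832 m³/day.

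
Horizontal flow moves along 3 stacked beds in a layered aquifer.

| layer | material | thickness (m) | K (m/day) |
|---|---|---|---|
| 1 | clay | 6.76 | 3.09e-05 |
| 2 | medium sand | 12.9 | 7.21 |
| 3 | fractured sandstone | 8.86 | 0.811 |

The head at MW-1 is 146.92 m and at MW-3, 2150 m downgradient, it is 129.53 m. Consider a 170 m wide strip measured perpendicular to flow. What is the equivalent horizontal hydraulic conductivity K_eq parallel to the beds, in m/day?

Flow is parallel to layering, so each bed carries its own Darcy discharge and the transmissivities add.
Σ(K_i·b_i) = 3.09e-05×6.76 + 7.21×12.9 + 0.811×8.86 = 100.2 m²/day.
Total thickness b = 28.52 m, so K_eq = Σ(K_i·b_i)/b = 3.513 m/day.

3.51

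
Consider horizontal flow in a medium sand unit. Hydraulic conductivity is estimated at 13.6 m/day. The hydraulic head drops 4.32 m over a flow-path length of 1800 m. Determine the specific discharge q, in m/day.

0.0326

Hydraulic gradient i = Δh / L = 4.32 / 1800 = 0.002400.
Specific discharge q = K · i = 13.60 × 0.002400 = 0.03264 m/day.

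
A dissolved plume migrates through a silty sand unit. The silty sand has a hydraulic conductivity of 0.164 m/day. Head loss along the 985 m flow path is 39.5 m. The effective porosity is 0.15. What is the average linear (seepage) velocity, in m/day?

Hydraulic gradient i = Δh / L = 39.5 / 985 = 0.04010.
Darcy flux q = K · i = 0.1640 × 0.04010 = 0.006577 m/day.
Seepage velocity v = q / n_e = 0.006577 / 0.15 = 0.04384 m/day.

0.0438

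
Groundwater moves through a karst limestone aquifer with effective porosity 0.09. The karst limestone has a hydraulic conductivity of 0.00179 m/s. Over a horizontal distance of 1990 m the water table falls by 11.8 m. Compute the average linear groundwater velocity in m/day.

10.2

Convert K: 0.00179 m/s × 86400 = 154.7 m/day.
Hydraulic gradient i = Δh / L = 11.8 / 1990 = 0.005930.
Darcy flux q = K · i = 154.7 × 0.005930 = 0.9171 m/day.
Seepage velocity v = q / n_e = 0.9171 / 0.09 = 10.19 m/day.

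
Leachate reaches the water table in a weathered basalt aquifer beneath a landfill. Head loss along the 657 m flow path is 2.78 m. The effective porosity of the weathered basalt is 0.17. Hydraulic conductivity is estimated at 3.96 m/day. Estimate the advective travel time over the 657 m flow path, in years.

Hydraulic gradient i = Δh / L = 2.78 / 657 = 0.004231.
Darcy flux q = K · i = 3.960 × 0.004231 = 0.01676 m/day.
Seepage velocity v = q / n_e = 0.01676 / 0.17 = 0.09857 m/day.
Travel time t = L / v = 657 / 0.09857 = 6666 days = 18.25 years.

18.2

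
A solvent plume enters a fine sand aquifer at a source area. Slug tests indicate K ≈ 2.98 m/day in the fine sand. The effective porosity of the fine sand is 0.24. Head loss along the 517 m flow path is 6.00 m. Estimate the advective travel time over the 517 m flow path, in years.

9.82

Hydraulic gradient i = Δh / L = 6.00 / 517 = 0.01161.
Darcy flux q = K · i = 2.980 × 0.01161 = 0.03458 m/day.
Seepage velocity v = q / n_e = 0.03458 / 0.24 = 0.1441 m/day.
Travel time t = L / v = 517 / 0.1441 = 3588 days = 9.823 years.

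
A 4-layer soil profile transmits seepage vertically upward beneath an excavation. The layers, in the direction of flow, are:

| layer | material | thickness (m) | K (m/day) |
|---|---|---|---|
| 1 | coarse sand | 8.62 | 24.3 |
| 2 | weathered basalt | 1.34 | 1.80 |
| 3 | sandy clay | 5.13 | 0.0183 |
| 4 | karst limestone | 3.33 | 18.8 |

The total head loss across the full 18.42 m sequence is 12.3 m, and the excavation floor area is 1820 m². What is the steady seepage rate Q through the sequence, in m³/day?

Flow is perpendicular to layering, so the layers act in series and the equivalent K is the thickness-weighted harmonic mean.
Total thickness L = 8.62 + 1.34 + 5.13 + 3.33 = 18.42 m.
Σ(b_i/K_i) = 8.62/24.3 + 1.34/1.80 + 5.13/0.0183 + 3.33/18.8 = 281.6 d.
K_eq = L / Σ(b_i/K_i) = 18.42 / 281.6 = 0.06541 m/day.
Q = K_eq · A · (Δh/L) = 0.06541 × 1820 × (12.3/18.42) = 79.49 m³/day.

79.5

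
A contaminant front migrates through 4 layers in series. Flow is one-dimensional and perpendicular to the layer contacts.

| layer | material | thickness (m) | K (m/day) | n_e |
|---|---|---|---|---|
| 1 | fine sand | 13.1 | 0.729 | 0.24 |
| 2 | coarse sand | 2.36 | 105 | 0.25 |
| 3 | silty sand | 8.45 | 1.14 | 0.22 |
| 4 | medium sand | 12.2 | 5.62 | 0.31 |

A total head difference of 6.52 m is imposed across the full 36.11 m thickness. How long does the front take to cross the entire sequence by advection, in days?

With flow normal to the layers, continuity requires the same specific discharge q through every layer.
Σ(b_i/K_i) = 13.1/0.729 + 2.36/105 + 8.45/1.14 + 12.2/5.62 = 27.58 d.
q = Δh / Σ(b_i/K_i) = 6.52 / 27.58 = 0.2364 m/day.
In each layer the seepage velocity is v_i = q/n_i, so the layer transit time is t_i = b_i·n_i / q:
  layer 1 (fine sand): t_1 = 13.1 × 0.24 / 0.2364 = 13.30 d
  layer 2 (coarse sand): t_2 = 2.36 × 0.25 / 0.2364 = 2.495 d
  layer 3 (silty sand): t_3 = 8.45 × 0.22 / 0.2364 = 7.862 d
  layer 4 (medium sand): t_4 = 12.2 × 0.31 / 0.2364 = 16.00 d
Total t = Σ t_i = 39.65 days.

39.7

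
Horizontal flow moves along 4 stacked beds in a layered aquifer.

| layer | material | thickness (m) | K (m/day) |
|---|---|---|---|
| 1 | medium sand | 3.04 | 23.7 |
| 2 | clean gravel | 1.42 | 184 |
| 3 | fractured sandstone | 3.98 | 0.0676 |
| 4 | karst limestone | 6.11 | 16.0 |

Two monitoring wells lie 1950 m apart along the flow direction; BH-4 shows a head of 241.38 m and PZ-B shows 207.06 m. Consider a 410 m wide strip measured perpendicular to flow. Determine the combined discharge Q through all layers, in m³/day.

Flow is parallel to layering, so each bed carries its own Darcy discharge and the transmissivities add.
Σ(K_i·b_i) = 23.7×3.04 + 184×1.42 + 0.0676×3.98 + 16.0×6.11 = 431.4 m²/day.
Hydraulic gradient i = (241.38 − 207.06) / 1950 = 34.32 / 1950 = 0.01760.
Q = Σ(K_i·b_i) · W · i = 431.4 × 410 × 0.01760 = 3113 m³/day.

3110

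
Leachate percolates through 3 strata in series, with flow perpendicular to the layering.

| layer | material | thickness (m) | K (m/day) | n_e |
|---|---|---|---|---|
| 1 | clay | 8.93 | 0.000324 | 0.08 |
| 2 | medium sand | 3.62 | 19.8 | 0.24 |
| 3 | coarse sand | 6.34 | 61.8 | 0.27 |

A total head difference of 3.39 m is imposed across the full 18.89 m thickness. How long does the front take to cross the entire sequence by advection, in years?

With flow normal to the layers, continuity requires the same specific discharge q through every layer.
Σ(b_i/K_i) = 8.93/0.000324 + 3.62/19.8 + 6.34/61.8 = 27562 d.
q = Δh / Σ(b_i/K_i) = 3.39 / 27562 = 0.0001230 m/day.
In each layer the seepage velocity is v_i = q/n_i, so the layer transit time is t_i = b_i·n_i / q:
  layer 1 (clay): t_1 = 8.93 × 0.08 / 0.0001230 = 5808 d
  layer 2 (medium sand): t_2 = 3.62 × 0.24 / 0.0001230 = 7064 d
  layer 3 (coarse sand): t_3 = 6.34 × 0.27 / 0.0001230 = 13918 d
Total t = Σ t_i = 26790 days = 73.35 years.

73.3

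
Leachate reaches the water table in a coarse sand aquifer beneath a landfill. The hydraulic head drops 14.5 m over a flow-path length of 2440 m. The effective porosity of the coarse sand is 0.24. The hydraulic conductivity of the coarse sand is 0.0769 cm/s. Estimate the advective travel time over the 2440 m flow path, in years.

Convert K: 0.0769 cm/s × 864 = 66.44 m/day.
Hydraulic gradient i = Δh / L = 14.5 / 2440 = 0.005943.
Darcy flux q = K · i = 66.44 × 0.005943 = 0.3948 m/day.
Seepage velocity v = q / n_e = 0.3948 / 0.24 = 1.645 m/day.
Travel time t = L / v = 2440 / 1.645 = 1483 days = 4.061 years.

4.06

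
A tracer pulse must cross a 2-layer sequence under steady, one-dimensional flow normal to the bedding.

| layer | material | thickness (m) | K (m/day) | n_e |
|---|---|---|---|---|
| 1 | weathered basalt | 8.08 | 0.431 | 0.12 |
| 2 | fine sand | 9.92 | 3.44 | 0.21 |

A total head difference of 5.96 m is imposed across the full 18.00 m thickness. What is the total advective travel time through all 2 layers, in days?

11.1

With flow normal to the layers, continuity requires the same specific discharge q through every layer.
Σ(b_i/K_i) = 8.08/0.431 + 9.92/3.44 = 21.63 d.
q = Δh / Σ(b_i/K_i) = 5.96 / 21.63 = 0.2755 m/day.
In each layer the seepage velocity is v_i = q/n_i, so the layer transit time is t_i = b_i·n_i / q:
  layer 1 (weathered basalt): t_1 = 8.08 × 0.12 / 0.2755 = 3.519 d
  layer 2 (fine sand): t_2 = 9.92 × 0.21 / 0.2755 = 7.561 d
Total t = Σ t_i = 11.08 days.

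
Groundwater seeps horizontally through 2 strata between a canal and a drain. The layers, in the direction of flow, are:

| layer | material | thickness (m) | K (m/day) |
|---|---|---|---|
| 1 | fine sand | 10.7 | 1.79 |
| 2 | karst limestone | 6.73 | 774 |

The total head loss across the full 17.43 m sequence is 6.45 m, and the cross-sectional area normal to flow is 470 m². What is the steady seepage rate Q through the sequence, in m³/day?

Flow is perpendicular to layering, so the layers act in series and the equivalent K is the thickness-weighted harmonic mean.
Total thickness L = 10.7 + 6.73 = 17.43 m.
Σ(b_i/K_i) = 10.7/1.79 + 6.73/774 = 5.986 d.
K_eq = L / Σ(b_i/K_i) = 17.43 / 5.986 = 2.912 m/day.
Q = K_eq · A · (Δh/L) = 2.912 × 470 × (6.45/17.43) = 506.4 m³/day.

506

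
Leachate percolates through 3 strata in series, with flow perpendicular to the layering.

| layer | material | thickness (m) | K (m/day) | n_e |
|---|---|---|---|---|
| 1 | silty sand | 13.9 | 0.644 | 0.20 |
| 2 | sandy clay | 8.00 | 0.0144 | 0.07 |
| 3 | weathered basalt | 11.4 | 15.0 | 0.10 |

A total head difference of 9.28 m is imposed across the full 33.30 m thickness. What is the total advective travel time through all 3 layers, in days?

With flow normal to the layers, continuity requires the same specific discharge q through every layer.
Σ(b_i/K_i) = 13.9/0.644 + 8.00/0.0144 + 11.4/15.0 = 577.9 d.
q = Δh / Σ(b_i/K_i) = 9.28 / 577.9 = 0.01606 m/day.
In each layer the seepage velocity is v_i = q/n_i, so the layer transit time is t_i = b_i·n_i / q:
  layer 1 (silty sand): t_1 = 13.9 × 0.20 / 0.01606 = 173.1 d
  layer 2 (sandy clay): t_2 = 8.00 × 0.07 / 0.01606 = 34.87 d
  layer 3 (weathered basalt): t_3 = 11.4 × 0.10 / 0.01606 = 70.99 d
Total t = Σ t_i = 279.0 days.

279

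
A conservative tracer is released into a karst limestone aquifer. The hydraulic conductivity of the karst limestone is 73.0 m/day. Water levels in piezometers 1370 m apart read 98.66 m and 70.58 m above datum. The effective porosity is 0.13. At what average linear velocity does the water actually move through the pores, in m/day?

Hydraulic gradient i = (98.66 − 70.58) / 1370 = 28.08 / 1370 = 0.02050.
Darcy flux q = K · i = 73.00 × 0.02050 = 1.496 m/day.
Seepage velocity v = q / n_e = 1.496 / 0.13 = 11.51 m/day.

11.5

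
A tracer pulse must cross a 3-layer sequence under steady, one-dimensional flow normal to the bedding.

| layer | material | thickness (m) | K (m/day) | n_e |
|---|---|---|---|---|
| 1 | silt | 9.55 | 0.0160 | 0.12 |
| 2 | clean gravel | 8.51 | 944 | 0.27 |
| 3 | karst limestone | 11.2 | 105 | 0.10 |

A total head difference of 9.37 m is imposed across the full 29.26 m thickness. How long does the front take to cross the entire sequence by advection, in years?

0.796

With flow normal to the layers, continuity requires the same specific discharge q through every layer.
Σ(b_i/K_i) = 9.55/0.0160 + 8.51/944 + 11.2/105 = 597.0 d.
q = Δh / Σ(b_i/K_i) = 9.37 / 597.0 = 0.01570 m/day.
In each layer the seepage velocity is v_i = q/n_i, so the layer transit time is t_i = b_i·n_i / q:
  layer 1 (silt): t_1 = 9.55 × 0.12 / 0.01570 = 73.02 d
  layer 2 (clean gravel): t_2 = 8.51 × 0.27 / 0.01570 = 146.4 d
  layer 3 (karst limestone): t_3 = 11.2 × 0.10 / 0.01570 = 71.36 d
Total t = Σ t_i = 290.8 days = 0.7961 years.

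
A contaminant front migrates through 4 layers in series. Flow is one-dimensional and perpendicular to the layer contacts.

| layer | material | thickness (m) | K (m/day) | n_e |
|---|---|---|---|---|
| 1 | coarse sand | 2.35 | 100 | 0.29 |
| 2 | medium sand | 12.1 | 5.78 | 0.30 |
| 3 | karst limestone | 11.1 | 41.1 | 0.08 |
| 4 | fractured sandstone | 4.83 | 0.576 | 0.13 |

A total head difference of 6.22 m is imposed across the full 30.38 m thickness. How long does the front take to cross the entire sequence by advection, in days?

With flow normal to the layers, continuity requires the same specific discharge q through every layer.
Σ(b_i/K_i) = 2.35/100 + 12.1/5.78 + 11.1/41.1 + 4.83/0.576 = 10.77 d.
q = Δh / Σ(b_i/K_i) = 6.22 / 10.77 = 0.5774 m/day.
In each layer the seepage velocity is v_i = q/n_i, so the layer transit time is t_i = b_i·n_i / q:
  layer 1 (coarse sand): t_1 = 2.35 × 0.29 / 0.5774 = 1.180 d
  layer 2 (medium sand): t_2 = 12.1 × 0.30 / 0.5774 = 6.287 d
  layer 3 (karst limestone): t_3 = 11.1 × 0.08 / 0.5774 = 1.538 d
  layer 4 (fractured sandstone): t_4 = 4.83 × 0.13 / 0.5774 = 1.087 d
Total t = Σ t_i = 10.09 days.

10.1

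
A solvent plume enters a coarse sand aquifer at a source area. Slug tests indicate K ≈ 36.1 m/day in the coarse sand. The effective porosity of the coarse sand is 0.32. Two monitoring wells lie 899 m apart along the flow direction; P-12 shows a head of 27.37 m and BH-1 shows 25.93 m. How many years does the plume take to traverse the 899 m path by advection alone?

Hydraulic gradient i = (27.37 − 25.93) / 899 = 1.44 / 899 = 0.001602.
Darcy flux q = K · i = 36.10 × 0.001602 = 0.05782 m/day.
Seepage velocity v = q / n_e = 0.05782 / 0.32 = 0.1807 m/day.
Travel time t = L / v = 899 / 0.1807 = 4975 days = 13.62 years.

13.6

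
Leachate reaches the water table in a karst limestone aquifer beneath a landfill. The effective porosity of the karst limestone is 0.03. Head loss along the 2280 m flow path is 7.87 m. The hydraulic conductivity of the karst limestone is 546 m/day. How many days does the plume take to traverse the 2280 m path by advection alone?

Hydraulic gradient i = Δh / L = 7.87 / 2280 = 0.003452.
Darcy flux q = K · i = 546.0 × 0.003452 = 1.885 m/day.
Seepage velocity v = q / n_e = 1.885 / 0.03 = 62.82 m/day.
Travel time t = L / v = 2280 / 62.82 = 36.29 days.

36.3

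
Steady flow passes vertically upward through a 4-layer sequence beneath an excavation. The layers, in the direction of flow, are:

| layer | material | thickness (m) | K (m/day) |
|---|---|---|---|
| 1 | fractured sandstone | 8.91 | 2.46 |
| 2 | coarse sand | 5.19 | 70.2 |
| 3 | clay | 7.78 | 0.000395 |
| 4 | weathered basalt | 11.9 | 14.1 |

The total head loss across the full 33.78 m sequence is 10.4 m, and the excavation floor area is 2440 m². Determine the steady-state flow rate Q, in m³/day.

Flow is perpendicular to layering, so the layers act in series and the equivalent K is the thickness-weighted harmonic mean.
Total thickness L = 8.91 + 5.19 + 7.78 + 11.9 = 33.78 m.
Σ(b_i/K_i) = 8.91/2.46 + 5.19/70.2 + 7.78/0.000395 + 11.9/14.1 = 19701 d.
K_eq = L / Σ(b_i/K_i) = 33.78 / 19701 = 0.001715 m/day.
Q = K_eq · A · (Δh/L) = 0.001715 × 2440 × (10.4/33.78) = 1.288 m³/day.

1.29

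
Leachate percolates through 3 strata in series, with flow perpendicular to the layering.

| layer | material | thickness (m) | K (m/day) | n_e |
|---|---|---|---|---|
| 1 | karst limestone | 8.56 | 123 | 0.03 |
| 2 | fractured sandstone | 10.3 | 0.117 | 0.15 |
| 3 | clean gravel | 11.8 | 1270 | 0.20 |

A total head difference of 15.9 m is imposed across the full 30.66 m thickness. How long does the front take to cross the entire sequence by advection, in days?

23.1

With flow normal to the layers, continuity requires the same specific discharge q through every layer.
Σ(b_i/K_i) = 8.56/123 + 10.3/0.117 + 11.8/1270 = 88.11 d.
q = Δh / Σ(b_i/K_i) = 15.9 / 88.11 = 0.1804 m/day.
In each layer the seepage velocity is v_i = q/n_i, so the layer transit time is t_i = b_i·n_i / q:
  layer 1 (karst limestone): t_1 = 8.56 × 0.03 / 0.1804 = 1.423 d
  layer 2 (fractured sandstone): t_2 = 10.3 × 0.15 / 0.1804 = 8.562 d
  layer 3 (clean gravel): t_3 = 11.8 × 0.20 / 0.1804 = 13.08 d
Total t = Σ t_i = 23.06 days.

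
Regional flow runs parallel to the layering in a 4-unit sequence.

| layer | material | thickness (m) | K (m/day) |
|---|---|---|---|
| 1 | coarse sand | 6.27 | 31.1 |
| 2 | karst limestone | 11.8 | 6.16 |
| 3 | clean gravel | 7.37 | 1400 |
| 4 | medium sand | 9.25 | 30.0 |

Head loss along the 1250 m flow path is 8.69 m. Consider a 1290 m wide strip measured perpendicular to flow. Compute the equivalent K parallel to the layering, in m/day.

313

Flow is parallel to layering, so each bed carries its own Darcy discharge and the transmissivities add.
Σ(K_i·b_i) = 31.1×6.27 + 6.16×11.8 + 1400×7.37 + 30.0×9.25 = 10863 m²/day.
Total thickness b = 34.69 m, so K_eq = Σ(K_i·b_i)/b = 313.2 m/day.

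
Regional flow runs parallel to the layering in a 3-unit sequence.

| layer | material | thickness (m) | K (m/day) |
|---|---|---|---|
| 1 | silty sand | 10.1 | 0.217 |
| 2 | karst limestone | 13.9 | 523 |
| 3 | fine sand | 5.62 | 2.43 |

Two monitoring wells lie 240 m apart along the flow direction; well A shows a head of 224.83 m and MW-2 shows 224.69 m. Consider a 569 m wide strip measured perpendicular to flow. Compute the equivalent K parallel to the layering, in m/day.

Flow is parallel to layering, so each bed carries its own Darcy discharge and the transmissivities add.
Σ(K_i·b_i) = 0.217×10.1 + 523×13.9 + 2.43×5.62 = 7286 m²/day.
Total thickness b = 29.62 m, so K_eq = Σ(K_i·b_i)/b = 246.0 m/day.

246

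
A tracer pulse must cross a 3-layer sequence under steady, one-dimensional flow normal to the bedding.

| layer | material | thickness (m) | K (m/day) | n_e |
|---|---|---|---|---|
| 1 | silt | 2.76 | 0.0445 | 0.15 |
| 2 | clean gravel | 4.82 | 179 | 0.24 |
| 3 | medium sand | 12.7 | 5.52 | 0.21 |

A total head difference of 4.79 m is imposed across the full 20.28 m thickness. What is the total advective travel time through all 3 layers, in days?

56.9

With flow normal to the layers, continuity requires the same specific discharge q through every layer.
Σ(b_i/K_i) = 2.76/0.0445 + 4.82/179 + 12.7/5.52 = 64.35 d.
q = Δh / Σ(b_i/K_i) = 4.79 / 64.35 = 0.07444 m/day.
In each layer the seepage velocity is v_i = q/n_i, so the layer transit time is t_i = b_i·n_i / q:
  layer 1 (silt): t_1 = 2.76 × 0.15 / 0.07444 = 5.562 d
  layer 2 (clean gravel): t_2 = 4.82 × 0.24 / 0.07444 = 15.54 d
  layer 3 (medium sand): t_3 = 12.7 × 0.21 / 0.07444 = 35.83 d
Total t = Σ t_i = 56.93 days.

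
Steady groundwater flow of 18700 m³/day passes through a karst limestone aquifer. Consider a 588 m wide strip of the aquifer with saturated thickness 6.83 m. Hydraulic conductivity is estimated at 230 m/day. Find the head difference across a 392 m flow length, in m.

7.94

Cross-sectional area A = 588 × 6.83 = 4016 m².
From Q = K·A·i, i = Q / (K·A) = 18700 / (230.0 × 4016) = 0.02024.
Head loss Δh = i · L = 0.02024 × 392 = 7.936 m.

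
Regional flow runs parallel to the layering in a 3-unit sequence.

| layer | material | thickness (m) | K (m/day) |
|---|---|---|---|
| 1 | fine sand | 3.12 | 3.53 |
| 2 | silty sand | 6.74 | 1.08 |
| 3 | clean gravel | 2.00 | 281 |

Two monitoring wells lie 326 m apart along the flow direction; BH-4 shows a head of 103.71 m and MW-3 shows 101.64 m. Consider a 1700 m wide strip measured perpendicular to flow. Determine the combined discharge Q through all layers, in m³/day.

6260

Flow is parallel to layering, so each bed carries its own Darcy discharge and the transmissivities add.
Σ(K_i·b_i) = 3.53×3.12 + 1.08×6.74 + 281×2.00 = 580.3 m²/day.
Hydraulic gradient i = (103.71 − 101.64) / 326 = 2.07 / 326 = 0.006350.
Q = Σ(K_i·b_i) · W · i = 580.3 × 1700 × 0.006350 = 6264 m³/day.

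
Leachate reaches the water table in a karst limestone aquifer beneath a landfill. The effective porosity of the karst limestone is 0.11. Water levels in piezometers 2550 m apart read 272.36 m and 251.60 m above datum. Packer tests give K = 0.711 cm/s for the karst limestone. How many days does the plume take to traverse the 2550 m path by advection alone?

56.1

Convert K: 0.711 cm/s × 864 = 614.3 m/day.
Hydraulic gradient i = (272.36 − 251.60) / 2550 = 20.76 / 2550 = 0.008141.
Darcy flux q = K · i = 614.3 × 0.008141 = 5.001 m/day.
Seepage velocity v = q / n_e = 5.001 / 0.11 = 45.47 m/day.
Travel time t = L / v = 2550 / 45.47 = 56.09 days.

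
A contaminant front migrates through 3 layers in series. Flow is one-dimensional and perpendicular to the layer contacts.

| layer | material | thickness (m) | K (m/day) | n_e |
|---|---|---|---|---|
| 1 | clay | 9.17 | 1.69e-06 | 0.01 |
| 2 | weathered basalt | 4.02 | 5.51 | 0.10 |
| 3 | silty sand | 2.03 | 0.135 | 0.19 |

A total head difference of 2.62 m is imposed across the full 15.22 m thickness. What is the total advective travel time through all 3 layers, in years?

With flow normal to the layers, continuity requires the same specific discharge q through every layer.
Σ(b_i/K_i) = 9.17/1.69e-06 + 4.02/5.51 + 2.03/0.135 = 5.426e+06 d.
q = Δh / Σ(b_i/K_i) = 2.62 / 5.426e+06 = 4.829e-07 m/day.
In each layer the seepage velocity is v_i = q/n_i, so the layer transit time is t_i = b_i·n_i / q:
  layer 1 (clay): t_1 = 9.17 × 0.01 / 4.829e-07 = 1.899e+05 d
  layer 2 (weathered basalt): t_2 = 4.02 × 0.10 / 4.829e-07 = 8.325e+05 d
  layer 3 (silty sand): t_3 = 2.03 × 0.19 / 4.829e-07 = 7.988e+05 d
Total t = Σ t_i = 1.821e+06 days = 4986 years.

4990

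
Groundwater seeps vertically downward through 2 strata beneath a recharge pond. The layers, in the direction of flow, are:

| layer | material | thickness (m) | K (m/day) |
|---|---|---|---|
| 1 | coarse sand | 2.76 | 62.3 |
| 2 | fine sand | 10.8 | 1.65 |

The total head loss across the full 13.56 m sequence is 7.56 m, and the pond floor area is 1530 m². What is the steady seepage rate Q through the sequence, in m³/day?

Flow is perpendicular to layering, so the layers act in series and the equivalent K is the thickness-weighted harmonic mean.
Total thickness L = 2.76 + 10.8 = 13.56 m.
Σ(b_i/K_i) = 2.76/62.3 + 10.8/1.65 = 6.590 d.
K_eq = L / Σ(b_i/K_i) = 13.56 / 6.590 = 2.058 m/day.
Q = K_eq · A · (Δh/L) = 2.058 × 1530 × (7.56/13.56) = 1755 m³/day.

1760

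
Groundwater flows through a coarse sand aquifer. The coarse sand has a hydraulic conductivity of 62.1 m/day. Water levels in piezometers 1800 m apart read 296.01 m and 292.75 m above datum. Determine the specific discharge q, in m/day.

Hydraulic gradient i = (296.01 − 292.75) / 1800 = 3.26 / 1800 = 0.001811.
Specific discharge q = K · i = 62.10 × 0.001811 = 0.1125 m/day.

0.112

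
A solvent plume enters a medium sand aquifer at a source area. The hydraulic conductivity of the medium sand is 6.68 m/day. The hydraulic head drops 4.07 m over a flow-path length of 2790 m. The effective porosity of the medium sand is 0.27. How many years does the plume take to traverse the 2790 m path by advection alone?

Hydraulic gradient i = Δh / L = 4.07 / 2790 = 0.001459.
Darcy flux q = K · i = 6.680 × 0.001459 = 0.009745 m/day.
Seepage velocity v = q / n_e = 0.009745 / 0.27 = 0.03609 m/day.
Travel time t = L / v = 2790 / 0.03609 = 77304 days = 211.6 years.

212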